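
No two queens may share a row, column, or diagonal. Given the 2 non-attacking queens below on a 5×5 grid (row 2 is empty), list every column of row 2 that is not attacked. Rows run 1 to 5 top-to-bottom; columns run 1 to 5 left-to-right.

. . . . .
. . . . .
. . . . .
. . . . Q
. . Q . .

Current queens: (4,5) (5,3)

columns 1, 2, 4

(4,5) attacks row 2 at column 5 and diagonals 3.
(5,3) attacks row 2 at column 3.
Attacked columns: {3, 5}. Safe: {1, 2, 4}.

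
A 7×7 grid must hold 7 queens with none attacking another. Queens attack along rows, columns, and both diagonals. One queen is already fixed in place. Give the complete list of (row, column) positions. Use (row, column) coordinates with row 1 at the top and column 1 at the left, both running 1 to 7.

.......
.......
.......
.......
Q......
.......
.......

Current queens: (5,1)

(1,7) (2,2) (3,4) (4,6) (5,1) (6,3) (7,5)

Row 1: attacked by (5,1)→{1,5}. Safe: 2, 3, 4, 6, 7. Place at column 7.
Row 2: attacked by (1,7)→{6,7}; (5,1)→{1,4}. Safe: 2, 3, 5. Place at column 2.
Row 3: attacked by (1,7)→{5,7}; (2,2)→{1,2,3}; (5,1)→{1,3}. Safe: 4, 6. Place at column 4.
Row 4: attacked by (1,7)→{4,7}; (2,2)→{2,4}; (3,4)→{3,4,5}; (5,1)→{1,2}. Safe: 6. Place at column 6.
Row 6: attacked by (1,7)→{2,7}; (2,2)→{2,6}; (3,4)→{1,4,7}; (4,6)→{4,6}; (5,1)→{1,2}. Safe: 3, 5. Place at column 3.
Row 7: attacked by (1,7)→{1,7}; (2,2)→{2,7}; (3,4)→{4}; (4,6)→{3,6}; (5,1)→{1,3}; (6,3)→{2,3,4}. Safe: 5. Place at column 5.
Columns [7, 2, 4, 6, 1, 3, 5], r−c [-6, 0, -1, -2, 4, 3, 2], r+c [8, 4, 7, 10, 6, 9, 12] are all distinct, so no two queens attack.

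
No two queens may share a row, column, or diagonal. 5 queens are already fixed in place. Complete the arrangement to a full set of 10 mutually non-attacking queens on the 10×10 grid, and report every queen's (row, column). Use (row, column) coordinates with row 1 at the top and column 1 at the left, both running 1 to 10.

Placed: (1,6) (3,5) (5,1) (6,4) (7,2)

Row 2: attacked by (1,6)→{5,6,7}; (3,5)→{4,5,6}; (5,1)→{1,4}; (6,4)→{4,8}; (7,2)→{2,7}. Safe: 3, 9, 10. Place at column 9.
Row 4: attacked by (1,6)→{3,6,9}; (2,9)→{7,9}; (3,5)→{4,5,6}; (5,1)→{1,2}; (6,4)→{2,4,6}; (7,2)→{2,5}. Safe: 8, 10. Place at column 10.
Row 8: attacked by (1,6)→{6}; (2,9)→{3,9}; (3,5)→{5,10}; (4,10)→{6,10}; (5,1)→{1,4}; (6,4)→{2,4,6}; (7,2)→{1,2,3}. Safe: 7, 8. Place at column 8.
Row 9: attacked by (1,6)→{6}; (2,9)→{2,9}; (3,5)→{5}; (4,10)→{5,10}; (5,1)→{1,5}; (6,4)→{1,4,7}; (7,2)→{2,4}; (8,8)→{7,8,9}. Safe: 3. Place at column 3.
Row 10: attacked by (1,6)→{6}; (2,9)→{1,9}; (3,5)→{5}; (4,10)→{4,10}; (5,1)→{1,6}; (6,4)→{4,8}; (7,2)→{2,5}; (8,8)→{6,8,10}; (9,3)→{2,3,4}. Safe: 7. Place at column 7.
Columns [6, 9, 5, 10, 1, 4, 2, 8, 3, 7], r−c [-5, -7, -2, -6, 4, 2, 5, 0, 6, 3], r+c [7, 11, 8, 14, 6, 10, 9, 16, 12, 17] are all distinct, so no two queens attack.

(1,6) (2,9) (3,5) (4,10) (5,1) (6,4) (7,2) (8,8) (9,3) (10,7)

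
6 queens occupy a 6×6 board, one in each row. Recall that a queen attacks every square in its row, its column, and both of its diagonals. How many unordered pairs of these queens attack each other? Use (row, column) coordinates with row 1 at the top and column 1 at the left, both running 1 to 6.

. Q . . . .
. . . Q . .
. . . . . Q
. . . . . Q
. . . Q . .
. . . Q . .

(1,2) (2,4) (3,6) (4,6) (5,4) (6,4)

7

Same column: (2,4)–(5,4) (column 4); (2,4)–(6,4) (column 4); (3,6)–(4,6) (column 6); (5,4)–(6,4) (column 4).
Same diagonal: (2,4)–(4,6) (|2−4| = |4−6| = 2); (3,6)–(5,4) (|3−5| = |6−4| = 2); (4,6)–(6,4) (|4−6| = |6−4| = 2).
Total attacking pairs: 7.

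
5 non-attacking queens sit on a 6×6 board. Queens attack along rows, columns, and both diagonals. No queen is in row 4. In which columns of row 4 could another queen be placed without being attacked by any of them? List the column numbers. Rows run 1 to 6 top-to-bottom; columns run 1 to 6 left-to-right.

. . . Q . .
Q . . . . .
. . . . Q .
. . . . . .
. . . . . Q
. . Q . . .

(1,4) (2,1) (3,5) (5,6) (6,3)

columns 2

(1,4) attacks row 4 at column 4 and diagonals 1.
(2,1) attacks row 4 at column 1 and diagonals 3.
(3,5) attacks row 4 at column 5 and diagonals 4, 6.
(5,6) attacks row 4 at column 6 and diagonals 5.
(6,3) attacks row 4 at column 3 and diagonals 1, 5.
Attacked columns: {1, 3, 4, 5, 6}. Safe: {2}.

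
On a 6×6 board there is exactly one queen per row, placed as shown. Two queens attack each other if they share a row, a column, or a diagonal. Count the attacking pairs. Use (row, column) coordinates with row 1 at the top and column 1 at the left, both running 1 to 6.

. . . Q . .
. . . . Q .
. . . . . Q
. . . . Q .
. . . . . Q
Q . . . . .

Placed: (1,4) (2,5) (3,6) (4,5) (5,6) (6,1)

8

Same column: (2,5)–(4,5) (column 5); (3,6)–(5,6) (column 6).
Same diagonal: (1,4)–(2,5) (|1−2| = |4−5| = 1); (1,4)–(3,6) (|1−3| = |4−6| = 2); (2,5)–(3,6) (|2−3| = |5−6| = 1); (2,5)–(6,1) (|2−6| = |5−1| = 4); (3,6)–(4,5) (|3−4| = |6−5| = 1); (4,5)–(5,6) (|4−5| = |5−6| = 1).
Total attacking pairs: 8.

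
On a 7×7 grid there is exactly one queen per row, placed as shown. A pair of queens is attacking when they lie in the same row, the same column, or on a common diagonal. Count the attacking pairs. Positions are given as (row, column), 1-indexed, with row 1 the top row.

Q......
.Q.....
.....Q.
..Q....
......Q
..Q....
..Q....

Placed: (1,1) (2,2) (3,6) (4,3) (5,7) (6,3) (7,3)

Same column: (4,3)–(6,3) (column 3); (4,3)–(7,3) (column 3); (6,3)–(7,3) (column 3).
Same diagonal: (1,1)–(2,2) (|1−2| = |1−2| = 1); (3,6)–(6,3) (|3−6| = |6−3| = 3).
Total attacking pairs: 5.

5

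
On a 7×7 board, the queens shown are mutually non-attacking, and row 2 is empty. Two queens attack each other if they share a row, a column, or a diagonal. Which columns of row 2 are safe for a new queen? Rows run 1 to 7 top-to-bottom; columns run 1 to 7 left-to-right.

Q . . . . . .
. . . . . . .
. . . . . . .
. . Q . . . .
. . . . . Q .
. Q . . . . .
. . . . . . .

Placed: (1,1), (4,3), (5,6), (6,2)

(1,1) attacks row 2 at column 1 and diagonals 2.
(4,3) attacks row 2 at column 3 and diagonals 1, 5.
(5,6) attacks row 2 at column 6 and diagonals 3.
(6,2) attacks row 2 at column 2 and diagonals 6.
Attacked columns: {1, 2, 3, 5, 6}. Safe: {4, 7}.

columns 4, 7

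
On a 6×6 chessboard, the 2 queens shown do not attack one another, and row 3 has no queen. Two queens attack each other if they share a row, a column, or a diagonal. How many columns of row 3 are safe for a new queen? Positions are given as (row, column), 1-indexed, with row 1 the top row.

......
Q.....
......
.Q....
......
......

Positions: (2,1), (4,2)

3

(2,1) attacks row 3 at column 1 and diagonals 2.
(4,2) attacks row 3 at column 2 and diagonals 1, 3.
Attacked columns: {1, 2, 3}. Safe: {4, 5, 6}.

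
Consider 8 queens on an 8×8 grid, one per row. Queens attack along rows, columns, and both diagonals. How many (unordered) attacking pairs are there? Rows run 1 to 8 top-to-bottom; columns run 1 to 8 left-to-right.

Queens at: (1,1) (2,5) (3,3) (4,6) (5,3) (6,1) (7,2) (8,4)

Same column: (1,1)–(6,1) (column 1); (3,3)–(5,3) (column 3).
Same diagonal: (1,1)–(3,3) (|1−3| = |1−3| = 2); (2,5)–(6,1) (|2−6| = |5−1| = 4); (6,1)–(7,2) (|6−7| = |1−2| = 1).
Total attacking pairs: 5.

5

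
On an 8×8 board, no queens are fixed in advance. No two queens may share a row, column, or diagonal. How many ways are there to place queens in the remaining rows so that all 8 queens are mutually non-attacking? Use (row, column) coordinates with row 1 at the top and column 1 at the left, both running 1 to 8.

Branch on row 1: col 1 → 4; col 2 → 8; col 3 → 16; col 4 → 18; col 5 → 18; col 6 → 16; col 7 → 8; col 8 → 4.
Sum: 4 + 8 + 16 + 18 + 18 + 16 + 8 + 4 = 92.
(This is the classic 8-queens count.)

92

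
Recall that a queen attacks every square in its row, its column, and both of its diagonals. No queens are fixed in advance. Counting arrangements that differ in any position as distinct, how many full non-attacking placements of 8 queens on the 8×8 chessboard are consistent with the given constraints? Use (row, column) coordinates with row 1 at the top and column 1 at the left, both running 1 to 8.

Branch on row 1: col 1 → 4; col 2 → 8; col 3 → 16; col 4 → 18; col 5 → 18; col 6 → 16; col 7 → 8; col 8 → 4.
Sum: 4 + 8 + 16 + 18 + 18 + 16 + 8 + 4 = 92.
(This is the classic 8-queens count.)

92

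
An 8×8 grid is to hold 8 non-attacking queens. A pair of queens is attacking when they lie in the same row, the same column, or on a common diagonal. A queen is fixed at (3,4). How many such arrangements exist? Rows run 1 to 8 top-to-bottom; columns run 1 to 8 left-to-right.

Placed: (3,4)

12

Branch on row 1: col 1 → 1; col 3 → 3; col 5 → 6; col 7 → 1; col 8 → 1.
Sum: 1 + 3 + 6 + 1 + 1 = 12.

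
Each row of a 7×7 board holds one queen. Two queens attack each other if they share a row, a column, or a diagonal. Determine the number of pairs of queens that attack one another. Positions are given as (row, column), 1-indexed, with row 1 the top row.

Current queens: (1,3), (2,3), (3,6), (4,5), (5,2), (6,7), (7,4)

Same column: (1,3)–(2,3) (column 3).
Same diagonal: (2,3)–(4,5) (|2−4| = |3−5| = 2); (2,3)–(6,7) (|2−6| = |3−7| = 4); (3,6)–(4,5) (|3−4| = |6−5| = 1); (4,5)–(6,7) (|4−6| = |5−7| = 2); (5,2)–(7,4) (|5−7| = |2−4| = 2).
Total attacking pairs: 6.

6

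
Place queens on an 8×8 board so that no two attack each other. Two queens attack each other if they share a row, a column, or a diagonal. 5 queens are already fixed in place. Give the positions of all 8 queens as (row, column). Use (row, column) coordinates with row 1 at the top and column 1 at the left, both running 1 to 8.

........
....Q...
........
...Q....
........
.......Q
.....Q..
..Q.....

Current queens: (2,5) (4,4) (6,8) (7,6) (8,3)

Row 1: attacked by (2,5)→{4,5,6}; (4,4)→{1,4,7}; (6,8)→{3,8}; (7,6)→{6}; (8,3)→{3}. Safe: 2. Place at column 2.
Row 3: attacked by (1,2)→{2,4}; (2,5)→{4,5,6}; (4,4)→{3,4,5}; (6,8)→{5,8}; (7,6)→{2,6}; (8,3)→{3,8}. Safe: 1, 7. Place at column 7.
Row 5: attacked by (1,2)→{2,6}; (2,5)→{2,5,8}; (3,7)→{5,7}; (4,4)→{3,4,5}; (6,8)→{7,8}; (7,6)→{4,6,8}; (8,3)→{3,6}. Safe: 1. Place at column 1.
Columns [2, 5, 7, 4, 1, 8, 6, 3], r−c [-1, -3, -4, 0, 4, -2, 1, 5], r+c [3, 7, 10, 8, 6, 14, 13, 11] are all distinct, so no two queens attack.

(1,2) (2,5) (3,7) (4,4) (5,1) (6,8) (7,6) (8,3)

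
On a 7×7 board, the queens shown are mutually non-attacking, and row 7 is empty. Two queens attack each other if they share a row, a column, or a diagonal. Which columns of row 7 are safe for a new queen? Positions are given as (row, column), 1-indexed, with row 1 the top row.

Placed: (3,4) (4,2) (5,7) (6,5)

columns 1, 3

(3,4) attacks row 7 at column 4.
(4,2) attacks row 7 at column 2 and diagonals 5.
(5,7) attacks row 7 at column 7 and diagonals 5.
(6,5) attacks row 7 at column 5 and diagonals 4, 6.
Attacked columns: {2, 4, 5, 6, 7}. Safe: {1, 3}.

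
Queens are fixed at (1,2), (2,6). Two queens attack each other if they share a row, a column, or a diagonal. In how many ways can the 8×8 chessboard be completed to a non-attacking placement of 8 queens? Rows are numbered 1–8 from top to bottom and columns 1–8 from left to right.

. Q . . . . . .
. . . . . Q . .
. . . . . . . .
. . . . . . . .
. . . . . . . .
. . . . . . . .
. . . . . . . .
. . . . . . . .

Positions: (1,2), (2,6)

2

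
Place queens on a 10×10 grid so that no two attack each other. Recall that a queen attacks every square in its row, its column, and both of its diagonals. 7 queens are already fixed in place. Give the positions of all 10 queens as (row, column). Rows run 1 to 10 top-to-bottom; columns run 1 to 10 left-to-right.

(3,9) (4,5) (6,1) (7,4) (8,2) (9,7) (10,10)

(1,3) (2,6) (3,9) (4,5) (5,8) (6,1) (7,4) (8,2) (9,7) (10,10)

Row 1: attacked by (3,9)→{7,9}; (4,5)→{2,5,8}; (6,1)→{1,6}; (7,4)→{4,10}; (8,2)→{2,9}; (9,7)→{7}; (10,10)→{1,10}. Safe: 3. Place at column 3.
Row 2: attacked by (1,3)→{2,3,4}; (3,9)→{8,9,10}; (4,5)→{3,5,7}; (6,1)→{1,5}; (7,4)→{4,9}; (8,2)→{2,8}; (9,7)→{7}; (10,10)→{2,10}. Safe: 6. Place at column 6.
Row 5: attacked by (1,3)→{3,7}; (2,6)→{3,6,9}; (3,9)→{7,9}; (4,5)→{4,5,6}; (6,1)→{1,2}; (7,4)→{2,4,6}; (8,2)→{2,5}; (9,7)→{3,7}; (10,10)→{5,10}. Safe: 8. Place at column 8.
Columns [3, 6, 9, 5, 8, 1, 4, 2, 7, 10], r−c [-2, -4, -6, -1, -3, 5, 3, 6, 2, 0], r+c [4, 8, 12, 9, 13, 7, 11, 10, 16, 20] are all distinct, so no two queens attack.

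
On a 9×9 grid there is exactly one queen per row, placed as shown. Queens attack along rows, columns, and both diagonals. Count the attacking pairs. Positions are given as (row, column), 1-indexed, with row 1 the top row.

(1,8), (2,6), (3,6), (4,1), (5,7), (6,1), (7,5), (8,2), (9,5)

5

Same column: (2,6)–(3,6) (column 6); (4,1)–(6,1) (column 1); (7,5)–(9,5) (column 5).
Same diagonal: (1,8)–(3,6) (|1−3| = |8−6| = 2); (5,7)–(7,5) (|5−7| = |7−5| = 2).
Total attacking pairs: 5.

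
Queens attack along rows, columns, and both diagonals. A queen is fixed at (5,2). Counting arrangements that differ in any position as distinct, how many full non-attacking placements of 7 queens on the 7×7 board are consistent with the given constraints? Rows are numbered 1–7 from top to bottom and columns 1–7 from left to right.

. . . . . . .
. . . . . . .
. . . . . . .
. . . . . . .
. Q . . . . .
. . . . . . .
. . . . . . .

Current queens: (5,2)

Branch on row 1: col 1 → 1; col 3 → 1; col 4 → 2; col 5 → 1; col 7 → 1.
Sum: 1 + 1 + 2 + 1 + 1 = 6.

6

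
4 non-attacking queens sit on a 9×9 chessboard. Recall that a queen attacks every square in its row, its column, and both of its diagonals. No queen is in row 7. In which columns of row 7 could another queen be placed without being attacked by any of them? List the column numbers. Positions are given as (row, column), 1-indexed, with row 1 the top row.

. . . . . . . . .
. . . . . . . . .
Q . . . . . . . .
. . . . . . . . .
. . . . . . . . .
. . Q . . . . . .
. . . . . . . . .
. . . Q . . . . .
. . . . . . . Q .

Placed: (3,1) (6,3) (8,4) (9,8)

(3,1) attacks row 7 at column 1 and diagonals 5.
(6,3) attacks row 7 at column 3 and diagonals 2, 4.
(8,4) attacks row 7 at column 4 and diagonals 3, 5.
(9,8) attacks row 7 at column 8 and diagonals 6.
Attacked columns: {1, 2, 3, 4, 5, 6, 8}. Safe: {7, 9}.

columns 7, 9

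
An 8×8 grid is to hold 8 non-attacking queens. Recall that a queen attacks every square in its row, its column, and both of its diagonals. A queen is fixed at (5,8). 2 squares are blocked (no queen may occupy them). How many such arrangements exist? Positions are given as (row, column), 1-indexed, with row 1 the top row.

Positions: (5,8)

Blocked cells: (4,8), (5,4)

Branch on row 1: col 1 → 1; col 2 → 1; col 3 → 4; col 5 → 5; col 6 → 4; col 7 → 3.
Sum: 1 + 1 + 4 + 5 + 4 + 3 = 18.

18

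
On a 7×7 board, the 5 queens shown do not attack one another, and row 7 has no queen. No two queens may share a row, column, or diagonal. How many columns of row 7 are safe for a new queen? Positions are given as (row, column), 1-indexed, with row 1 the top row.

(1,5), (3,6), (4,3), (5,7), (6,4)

(1,5) attacks row 7 at column 5.
(3,6) attacks row 7 at column 6 and diagonals 2.
(4,3) attacks row 7 at column 3 and diagonals 6.
(5,7) attacks row 7 at column 7 and diagonals 5.
(6,4) attacks row 7 at column 4 and diagonals 3, 5.
Attacked columns: {2, 3, 4, 5, 6, 7}. Safe: {1}.

1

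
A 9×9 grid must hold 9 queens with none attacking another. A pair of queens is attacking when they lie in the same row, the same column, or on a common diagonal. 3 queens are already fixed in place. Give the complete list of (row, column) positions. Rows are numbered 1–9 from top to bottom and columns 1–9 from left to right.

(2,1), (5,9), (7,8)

Row 1: attacked by (2,1)→{1,2}; (5,9)→{5,9}; (7,8)→{2,8}. Safe: 3, 4, 6, 7. Place at column 4.
Row 3: attacked by (1,4)→{2,4,6}; (2,1)→{1,2}; (5,9)→{7,9}; (7,8)→{4,8}. Safe: 3, 5. Place at column 3.
Row 4: attacked by (1,4)→{1,4,7}; (2,1)→{1,3}; (3,3)→{2,3,4}; (5,9)→{8,9}; (7,8)→{5,8}. Safe: 6. Place at column 6.
Row 6: attacked by (1,4)→{4,9}; (2,1)→{1,5}; (3,3)→{3,6}; (4,6)→{4,6,8}; (5,9)→{8,9}; (7,8)→{7,8,9}. Safe: 2. Place at column 2.
Row 8: attacked by (1,4)→{4}; (2,1)→{1,7}; (3,3)→{3,8}; (4,6)→{2,6}; (5,9)→{6,9}; (6,2)→{2,4}; (7,8)→{7,8,9}. Safe: 5. Place at column 5.
Row 9: attacked by (1,4)→{4}; (2,1)→{1,8}; (3,3)→{3,9}; (4,6)→{1,6}; (5,9)→{5,9}; (6,2)→{2,5}; (7,8)→{6,8}; (8,5)→{4,5,6}. Safe: 7. Place at column 7.
Columns [4, 1, 3, 6, 9, 2, 8, 5, 7], r−c [-3, 1, 0, -2, -4, 4, -1, 3, 2], r+c [5, 3, 6, 10, 14, 8, 15, 13, 16] are all distinct, so no two queens attack.

(1,4) (2,1) (3,3) (4,6) (5,9) (6,2) (7,8) (8,5) (9,7)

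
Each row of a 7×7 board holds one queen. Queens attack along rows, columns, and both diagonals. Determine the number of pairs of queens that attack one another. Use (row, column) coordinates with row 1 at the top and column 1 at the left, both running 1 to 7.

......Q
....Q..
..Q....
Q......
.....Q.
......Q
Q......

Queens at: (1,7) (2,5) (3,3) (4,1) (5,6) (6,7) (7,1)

4

Same column: (1,7)–(6,7) (column 7); (4,1)–(7,1) (column 1).
Same diagonal: (1,7)–(7,1) (|1−7| = |7−1| = 6); (5,6)–(6,7) (|5−6| = |6−7| = 1).
Total attacking pairs: 4.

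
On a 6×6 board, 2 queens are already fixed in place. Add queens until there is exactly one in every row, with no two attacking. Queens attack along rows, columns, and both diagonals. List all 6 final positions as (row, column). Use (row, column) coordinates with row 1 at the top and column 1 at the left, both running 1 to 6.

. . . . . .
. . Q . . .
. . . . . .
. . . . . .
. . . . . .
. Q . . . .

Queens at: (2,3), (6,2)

(1,5) (2,3) (3,1) (4,6) (5,4) (6,2)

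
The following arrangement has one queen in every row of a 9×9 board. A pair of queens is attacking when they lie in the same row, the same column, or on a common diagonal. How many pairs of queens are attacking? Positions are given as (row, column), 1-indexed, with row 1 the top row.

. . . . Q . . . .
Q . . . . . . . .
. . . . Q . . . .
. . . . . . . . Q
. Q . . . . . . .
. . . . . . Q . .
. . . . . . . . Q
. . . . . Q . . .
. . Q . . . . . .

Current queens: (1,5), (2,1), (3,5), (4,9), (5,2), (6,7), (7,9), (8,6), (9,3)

4

Same column: (1,5)–(3,5) (column 5); (4,9)–(7,9) (column 9).
Same diagonal: (3,5)–(7,9) (|3−7| = |5−9| = 4); (4,9)–(6,7) (|4−6| = |9−7| = 2).
Total attacking pairs: 4.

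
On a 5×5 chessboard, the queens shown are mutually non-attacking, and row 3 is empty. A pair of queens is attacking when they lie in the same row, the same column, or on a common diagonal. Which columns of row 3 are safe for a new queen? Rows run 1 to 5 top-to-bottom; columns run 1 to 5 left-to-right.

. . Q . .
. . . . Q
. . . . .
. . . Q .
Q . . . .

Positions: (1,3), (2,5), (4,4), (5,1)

columns 2

(1,3) attacks row 3 at column 3 and diagonals 1, 5.
(2,5) attacks row 3 at column 5 and diagonals 4.
(4,4) attacks row 3 at column 4 and diagonals 3, 5.
(5,1) attacks row 3 at column 1 and diagonals 3.
Attacked columns: {1, 3, 4, 5}. Safe: {2}.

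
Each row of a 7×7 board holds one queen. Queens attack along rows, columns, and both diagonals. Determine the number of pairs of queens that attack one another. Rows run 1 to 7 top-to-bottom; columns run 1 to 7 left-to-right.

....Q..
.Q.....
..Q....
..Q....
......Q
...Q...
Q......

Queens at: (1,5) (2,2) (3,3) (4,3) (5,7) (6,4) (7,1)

Same column: (3,3)–(4,3) (column 3).
Same diagonal: (1,5)–(3,3) (|1−3| = |5−3| = 2); (2,2)–(3,3) (|2−3| = |2−3| = 1).
Total attacking pairs: 3.

3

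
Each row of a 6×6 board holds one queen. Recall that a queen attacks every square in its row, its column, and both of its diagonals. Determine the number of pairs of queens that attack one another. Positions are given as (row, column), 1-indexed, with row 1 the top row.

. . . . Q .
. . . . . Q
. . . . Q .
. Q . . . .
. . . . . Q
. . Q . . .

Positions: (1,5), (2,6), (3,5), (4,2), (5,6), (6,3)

5

Same column: (1,5)–(3,5) (column 5); (2,6)–(5,6) (column 6).
Same diagonal: (1,5)–(2,6) (|1−2| = |5−6| = 1); (1,5)–(4,2) (|1−4| = |5−2| = 3); (2,6)–(3,5) (|2−3| = |6−5| = 1).
Total attacking pairs: 5.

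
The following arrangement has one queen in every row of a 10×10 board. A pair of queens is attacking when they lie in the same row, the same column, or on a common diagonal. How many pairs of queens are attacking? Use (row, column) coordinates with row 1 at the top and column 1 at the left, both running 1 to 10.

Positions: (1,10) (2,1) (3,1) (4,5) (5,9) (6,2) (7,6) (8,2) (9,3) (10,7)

Same column: (2,1)–(3,1) (column 1); (6,2)–(8,2) (column 2).
Same diagonal: (2,1)–(7,6) (|2−7| = |1−6| = 5); (8,2)–(9,3) (|8−9| = |2−3| = 1).
Total attacking pairs: 4.

4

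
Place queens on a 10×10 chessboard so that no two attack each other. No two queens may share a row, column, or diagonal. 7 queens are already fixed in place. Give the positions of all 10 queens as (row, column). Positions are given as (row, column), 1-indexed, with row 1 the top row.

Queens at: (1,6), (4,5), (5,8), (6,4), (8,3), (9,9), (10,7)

Row 2: attacked by (1,6)→{5,6,7}; (4,5)→{3,5,7}; (5,8)→{5,8}; (6,4)→{4,8}; (8,3)→{3,9}; (9,9)→{2,9}; (10,7)→{7}. Safe: 1, 10. Place at column 10.
Row 3: attacked by (1,6)→{4,6,8}; (2,10)→{9,10}; (4,5)→{4,5,6}; (5,8)→{6,8,10}; (6,4)→{1,4,7}; (8,3)→{3,8}; (9,9)→{3,9}; (10,7)→{7}. Safe: 2. Place at column 2.
Row 7: attacked by (1,6)→{6}; (2,10)→{5,10}; (3,2)→{2,6}; (4,5)→{2,5,8}; (5,8)→{6,8,10}; (6,4)→{3,4,5}; (8,3)→{2,3,4}; (9,9)→{7,9}; (10,7)→{4,7,10}. Safe: 1. Place at column 1.
Columns [6, 10, 2, 5, 8, 4, 1, 3, 9, 7], r−c [-5, -8, 1, -1, -3, 2, 6, 5, 0, 3], r+c [7, 12, 5, 9, 13, 10, 8, 11, 18, 17] are all distinct, so no two queens attack.

(1,6) (2,10) (3,2) (4,5) (5,8) (6,4) (7,1) (8,3) (9,9) (10,7)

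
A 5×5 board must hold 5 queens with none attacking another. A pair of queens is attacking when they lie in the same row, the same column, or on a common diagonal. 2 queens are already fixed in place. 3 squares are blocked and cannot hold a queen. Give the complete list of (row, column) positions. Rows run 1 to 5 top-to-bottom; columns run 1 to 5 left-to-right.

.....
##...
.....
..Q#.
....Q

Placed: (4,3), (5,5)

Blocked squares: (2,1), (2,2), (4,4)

(1,2) (2,4) (3,1) (4,3) (5,5)

Row 1: attacked by (4,3)→{3}; (5,5)→{1,5}. Safe: 2, 4. Place at column 2.
Row 2: attacked by (1,2)→{1,2,3}; (4,3)→{1,3,5}; (5,5)→{2,5}. Blocked: 1,2. Safe: 4. Place at column 4.
Row 3: attacked by (1,2)→{2,4}; (2,4)→{3,4,5}; (4,3)→{2,3,4}; (5,5)→{3,5}. Safe: 1. Place at column 1.
Columns [2, 4, 1, 3, 5], r−c [-1, -2, 2, 1, 0], r+c [3, 6, 4, 7, 10] are all distinct, so no two queens attack.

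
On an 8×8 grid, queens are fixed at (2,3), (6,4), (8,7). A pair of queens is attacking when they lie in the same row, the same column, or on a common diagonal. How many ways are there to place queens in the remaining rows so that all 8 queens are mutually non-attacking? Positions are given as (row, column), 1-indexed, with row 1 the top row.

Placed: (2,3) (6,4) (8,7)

Branch on row 1: col 1 → 0; col 5 → 0; col 6 → 1; col 8 → 0.
Sum: 0 + 0 + 1 + 0 = 1.

1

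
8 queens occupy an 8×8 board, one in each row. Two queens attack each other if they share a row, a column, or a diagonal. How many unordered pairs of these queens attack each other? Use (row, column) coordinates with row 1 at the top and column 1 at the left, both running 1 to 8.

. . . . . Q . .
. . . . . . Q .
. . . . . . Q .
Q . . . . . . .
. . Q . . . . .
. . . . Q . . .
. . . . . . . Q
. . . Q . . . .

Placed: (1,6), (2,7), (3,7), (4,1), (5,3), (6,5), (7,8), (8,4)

2

Same column: (2,7)–(3,7) (column 7).
Same diagonal: (1,6)–(2,7) (|1−2| = |6−7| = 1).
Total attacking pairs: 2.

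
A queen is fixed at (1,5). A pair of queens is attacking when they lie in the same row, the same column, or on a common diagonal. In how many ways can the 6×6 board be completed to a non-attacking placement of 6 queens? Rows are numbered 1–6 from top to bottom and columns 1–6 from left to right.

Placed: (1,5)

1

Branch on row 2: col 1 → 0; col 2 → 0; col 3 → 1.
Sum: 0 + 0 + 1 = 1.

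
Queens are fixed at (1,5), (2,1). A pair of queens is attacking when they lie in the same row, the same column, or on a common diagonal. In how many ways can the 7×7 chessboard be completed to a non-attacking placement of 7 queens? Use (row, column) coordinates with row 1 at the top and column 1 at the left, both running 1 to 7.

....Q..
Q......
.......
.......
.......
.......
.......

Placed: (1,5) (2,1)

2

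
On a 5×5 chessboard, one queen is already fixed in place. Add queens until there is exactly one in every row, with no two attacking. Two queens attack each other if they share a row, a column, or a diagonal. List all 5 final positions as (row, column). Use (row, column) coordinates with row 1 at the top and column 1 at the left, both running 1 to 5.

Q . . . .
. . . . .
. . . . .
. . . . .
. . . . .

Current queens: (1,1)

(1,1) (2,3) (3,5) (4,2) (5,4)

Row 2: attacked by (1,1)→{1,2}. Safe: 3, 4, 5. Place at column 3.
Row 3: attacked by (1,1)→{1,3}; (2,3)→{2,3,4}. Safe: 5. Place at column 5.
Row 4: attacked by (1,1)→{1,4}; (2,3)→{1,3,5}; (3,5)→{4,5}. Safe: 2. Place at column 2.
Row 5: attacked by (1,1)→{1,5}; (2,3)→{3}; (3,5)→{3,5}; (4,2)→{1,2,3}. Safe: 4. Place at column 4.
Columns [1, 3, 5, 2, 4], r−c [0, -1, -2, 2, 1], r+c [2, 5, 8, 6, 9] are all distinct, so no two queens attack.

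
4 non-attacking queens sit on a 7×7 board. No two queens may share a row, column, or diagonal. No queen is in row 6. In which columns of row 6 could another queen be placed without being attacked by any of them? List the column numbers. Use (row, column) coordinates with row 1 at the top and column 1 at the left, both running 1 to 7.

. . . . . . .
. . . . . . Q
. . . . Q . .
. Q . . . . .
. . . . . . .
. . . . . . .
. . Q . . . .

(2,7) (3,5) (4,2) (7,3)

(2,7) attacks row 6 at column 7 and diagonals 3.
(3,5) attacks row 6 at column 5 and diagonals 2.
(4,2) attacks row 6 at column 2 and diagonals 4.
(7,3) attacks row 6 at column 3 and diagonals 2, 4.
Attacked columns: {2, 3, 4, 5, 7}. Safe: {1, 6}.

columns 1, 6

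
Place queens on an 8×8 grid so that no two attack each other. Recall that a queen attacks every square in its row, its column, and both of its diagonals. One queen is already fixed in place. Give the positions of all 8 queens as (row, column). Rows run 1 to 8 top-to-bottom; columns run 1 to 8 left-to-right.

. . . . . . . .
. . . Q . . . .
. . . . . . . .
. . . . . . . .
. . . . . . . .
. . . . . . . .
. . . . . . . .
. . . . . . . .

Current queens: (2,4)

(1,8) (2,4) (3,1) (4,3) (5,6) (6,2) (7,7) (8,5)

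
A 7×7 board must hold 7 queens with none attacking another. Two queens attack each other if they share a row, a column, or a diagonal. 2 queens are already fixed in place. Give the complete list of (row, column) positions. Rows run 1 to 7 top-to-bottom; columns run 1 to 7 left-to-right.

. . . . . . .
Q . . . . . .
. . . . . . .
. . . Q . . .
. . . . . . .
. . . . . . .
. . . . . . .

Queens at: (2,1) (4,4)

(1,5) (2,1) (3,6) (4,4) (5,2) (6,7) (7,3)

Row 1: attacked by (2,1)→{1,2}; (4,4)→{1,4,7}. Safe: 3, 5, 6. Place at column 5.
Row 3: attacked by (1,5)→{3,5,7}; (2,1)→{1,2}; (4,4)→{3,4,5}. Safe: 6. Place at column 6.
Row 5: attacked by (1,5)→{1,5}; (2,1)→{1,4}; (3,6)→{4,6}; (4,4)→{3,4,5}. Safe: 2, 7. Place at column 2.
Row 6: attacked by (1,5)→{5}; (2,1)→{1,5}; (3,6)→{3,6}; (4,4)→{2,4,6}; (5,2)→{1,2,3}. Safe: 7. Place at column 7.
Row 7: attacked by (1,5)→{5}; (2,1)→{1,6}; (3,6)→{2,6}; (4,4)→{1,4,7}; (5,2)→{2,4}; (6,7)→{6,7}. Safe: 3. Place at column 3.
Columns [5, 1, 6, 4, 2, 7, 3], r−c [-4, 1, -3, 0, 3, -1, 4], r+c [6, 3, 9, 8, 7, 13, 10] are all distinct, so no two queens attack.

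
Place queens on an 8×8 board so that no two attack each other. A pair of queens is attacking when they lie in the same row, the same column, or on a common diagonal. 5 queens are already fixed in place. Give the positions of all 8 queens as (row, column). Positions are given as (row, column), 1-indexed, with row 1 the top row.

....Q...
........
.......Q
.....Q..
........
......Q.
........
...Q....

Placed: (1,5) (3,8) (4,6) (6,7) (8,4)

(1,5) (2,1) (3,8) (4,6) (5,3) (6,7) (7,2) (8,4)

Row 2: attacked by (1,5)→{4,5,6}; (3,8)→{7,8}; (4,6)→{4,6,8}; (6,7)→{3,7}; (8,4)→{4}. Safe: 1, 2. Place at column 1.
Row 5: attacked by (1,5)→{1,5}; (2,1)→{1,4}; (3,8)→{6,8}; (4,6)→{5,6,7}; (6,7)→{6,7,8}; (8,4)→{1,4,7}. Safe: 2, 3. Place at column 3.
Row 7: attacked by (1,5)→{5}; (2,1)→{1,6}; (3,8)→{4,8}; (4,6)→{3,6}; (5,3)→{1,3,5}; (6,7)→{6,7,8}; (8,4)→{3,4,5}. Safe: 2. Place at column 2.
Columns [5, 1, 8, 6, 3, 7, 2, 4], r−c [-4, 1, -5, -2, 2, -1, 5, 4], r+c [6, 3, 11, 10, 8, 13, 9, 12] are all distinct, so no two queens attack.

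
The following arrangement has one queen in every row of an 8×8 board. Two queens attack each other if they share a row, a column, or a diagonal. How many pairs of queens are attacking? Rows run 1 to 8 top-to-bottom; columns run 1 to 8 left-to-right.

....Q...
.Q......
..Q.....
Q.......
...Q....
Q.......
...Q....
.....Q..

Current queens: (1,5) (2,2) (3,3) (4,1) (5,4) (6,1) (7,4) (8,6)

Same column: (4,1)–(6,1) (column 1); (5,4)–(7,4) (column 4).
Same diagonal: (1,5)–(3,3) (|1−3| = |5−3| = 2); (2,2)–(3,3) (|2−3| = |2−3| = 1); (4,1)–(7,4) (|4−7| = |1−4| = 3).
Total attacking pairs: 5.

5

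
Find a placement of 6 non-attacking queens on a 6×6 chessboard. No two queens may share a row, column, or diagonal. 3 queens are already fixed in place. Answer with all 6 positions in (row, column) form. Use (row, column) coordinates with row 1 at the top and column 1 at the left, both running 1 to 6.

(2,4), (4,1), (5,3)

(1,2) (2,4) (3,6) (4,1) (5,3) (6,5)

Row 1: attacked by (2,4)→{3,4,5}; (4,1)→{1,4}; (5,3)→{3}. Safe: 2, 6. Place at column 2.
Row 3: attacked by (1,2)→{2,4}; (2,4)→{3,4,5}; (4,1)→{1,2}; (5,3)→{1,3,5}. Safe: 6. Place at column 6.
Row 6: attacked by (1,2)→{2}; (2,4)→{4}; (3,6)→{3,6}; (4,1)→{1,3}; (5,3)→{2,3,4}. Safe: 5. Place at column 5.
Columns [2, 4, 6, 1, 3, 5], r−c [-1, -2, -3, 3, 2, 1], r+c [3, 6, 9, 5, 8, 11] are all distinct, so no two queens attack.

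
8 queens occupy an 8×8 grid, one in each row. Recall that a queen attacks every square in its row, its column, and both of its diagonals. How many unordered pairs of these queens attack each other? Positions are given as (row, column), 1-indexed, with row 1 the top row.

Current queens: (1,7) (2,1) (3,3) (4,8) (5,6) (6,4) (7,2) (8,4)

Same column: (6,4)–(8,4) (column 4).
Same diagonal: (4,8)–(8,4) (|4−8| = |8−4| = 4).
Total attacking pairs: 2.

2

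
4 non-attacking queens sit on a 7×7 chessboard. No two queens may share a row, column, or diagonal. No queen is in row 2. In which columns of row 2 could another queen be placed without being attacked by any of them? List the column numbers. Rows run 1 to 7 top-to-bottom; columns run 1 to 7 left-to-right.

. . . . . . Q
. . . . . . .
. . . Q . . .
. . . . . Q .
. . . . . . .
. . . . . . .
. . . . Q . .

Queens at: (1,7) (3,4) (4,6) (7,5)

(1,7) attacks row 2 at column 7 and diagonals 6.
(3,4) attacks row 2 at column 4 and diagonals 3, 5.
(4,6) attacks row 2 at column 6 and diagonals 4.
(7,5) attacks row 2 at column 5.
Attacked columns: {3, 4, 5, 6, 7}. Safe: {1, 2}.

columns 1, 2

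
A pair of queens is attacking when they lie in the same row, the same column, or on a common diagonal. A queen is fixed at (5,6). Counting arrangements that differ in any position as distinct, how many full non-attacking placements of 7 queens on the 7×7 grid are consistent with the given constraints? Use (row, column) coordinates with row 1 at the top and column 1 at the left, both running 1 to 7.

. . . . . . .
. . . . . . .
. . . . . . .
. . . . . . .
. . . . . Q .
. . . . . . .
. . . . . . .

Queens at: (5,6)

6

Branch on row 1: col 1 → 1; col 3 → 1; col 4 → 2; col 5 → 1; col 7 → 1.
Sum: 1 + 1 + 2 + 1 + 1 = 6.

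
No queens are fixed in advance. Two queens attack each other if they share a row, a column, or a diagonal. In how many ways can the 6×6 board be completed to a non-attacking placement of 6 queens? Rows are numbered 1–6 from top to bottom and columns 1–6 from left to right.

Branch on row 1: col 1 → 0; col 2 → 1; col 3 → 1; col 4 → 1; col 5 → 1; col 6 → 0.
Sum: 0 + 1 + 1 + 1 + 1 + 0 = 4.
(This is the classic 6-queens count.)

4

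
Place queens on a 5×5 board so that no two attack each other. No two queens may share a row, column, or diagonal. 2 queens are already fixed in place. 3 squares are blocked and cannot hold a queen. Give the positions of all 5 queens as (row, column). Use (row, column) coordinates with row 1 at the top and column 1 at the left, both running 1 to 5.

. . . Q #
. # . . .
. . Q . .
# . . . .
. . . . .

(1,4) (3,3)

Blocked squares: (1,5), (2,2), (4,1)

Row 2: attacked by (1,4)→{3,4,5}; (3,3)→{2,3,4}. Blocked: 2. Safe: 1. Place at column 1.
Row 4: attacked by (1,4)→{1,4}; (2,1)→{1,3}; (3,3)→{2,3,4}. Blocked: 1. Safe: 5. Place at column 5.
Row 5: attacked by (1,4)→{4}; (2,1)→{1,4}; (3,3)→{1,3,5}; (4,5)→{4,5}. Safe: 2. Place at column 2.
Columns [4, 1, 3, 5, 2], r−c [-3, 1, 0, -1, 3], r+c [5, 3, 6, 9, 7] are all distinct, so no two queens attack.

(1,4) (2,1) (3,3) (4,5) (5,2)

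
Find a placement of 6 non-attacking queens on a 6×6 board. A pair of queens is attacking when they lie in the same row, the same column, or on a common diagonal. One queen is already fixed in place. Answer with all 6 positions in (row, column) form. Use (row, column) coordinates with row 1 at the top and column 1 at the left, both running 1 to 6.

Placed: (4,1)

Row 1: attacked by (4,1)→{1,4}. Safe: 2, 3, 5, 6. Place at column 2.
Row 2: attacked by (1,2)→{1,2,3}; (4,1)→{1,3}. Safe: 4, 5, 6. Place at column 4.
Row 3: attacked by (1,2)→{2,4}; (2,4)→{3,4,5}; (4,1)→{1,2}. Safe: 6. Place at column 6.
Row 5: attacked by (1,2)→{2,6}; (2,4)→{1,4}; (3,6)→{4,6}; (4,1)→{1,2}. Safe: 3, 5. Place at column 3.
Row 6: attacked by (1,2)→{2}; (2,4)→{4}; (3,6)→{3,6}; (4,1)→{1,3}; (5,3)→{2,3,4}. Safe: 5. Place at column 5.
Columns [2, 4, 6, 1, 3, 5], r−c [-1, -2, -3, 3, 2, 1], r+c [3, 6, 9, 5, 8, 11] are all distinct, so no two queens attack.

(1,2) (2,4) (3,6) (4,1) (5,3) (6,5)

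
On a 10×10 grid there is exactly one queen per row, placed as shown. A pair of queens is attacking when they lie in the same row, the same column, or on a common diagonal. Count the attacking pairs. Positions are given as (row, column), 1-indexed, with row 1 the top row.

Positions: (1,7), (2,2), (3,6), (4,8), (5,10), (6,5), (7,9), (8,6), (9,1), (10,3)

Same column: (3,6)–(8,6) (column 6).
Total attacking pairs: 1.

1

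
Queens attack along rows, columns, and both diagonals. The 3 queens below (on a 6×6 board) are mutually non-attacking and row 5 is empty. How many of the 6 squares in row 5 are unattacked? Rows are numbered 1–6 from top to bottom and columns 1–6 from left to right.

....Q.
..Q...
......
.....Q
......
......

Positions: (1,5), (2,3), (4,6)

(1,5) attacks row 5 at column 5 and diagonals 1.
(2,3) attacks row 5 at column 3 and diagonals 6.
(4,6) attacks row 5 at column 6 and diagonals 5.
Attacked columns: {1, 3, 5, 6}. Safe: {2, 4}.

2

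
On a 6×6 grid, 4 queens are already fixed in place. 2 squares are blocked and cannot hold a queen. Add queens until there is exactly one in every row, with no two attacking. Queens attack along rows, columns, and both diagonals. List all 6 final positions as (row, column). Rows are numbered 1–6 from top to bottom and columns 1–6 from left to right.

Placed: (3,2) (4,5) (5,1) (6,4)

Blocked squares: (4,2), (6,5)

(1,3) (2,6) (3,2) (4,5) (5,1) (6,4)

Row 1: attacked by (3,2)→{2,4}; (4,5)→{2,5}; (5,1)→{1,5}; (6,4)→{4}. Safe: 3, 6. Place at column 3.
Row 2: attacked by (1,3)→{2,3,4}; (3,2)→{1,2,3}; (4,5)→{3,5}; (5,1)→{1,4}; (6,4)→{4}. Safe: 6. Place at column 6.
Columns [3, 6, 2, 5, 1, 4], r−c [-2, -4, 1, -1, 4, 2], r+c [4, 8, 5, 9, 6, 10] are all distinct, so no two queens attack.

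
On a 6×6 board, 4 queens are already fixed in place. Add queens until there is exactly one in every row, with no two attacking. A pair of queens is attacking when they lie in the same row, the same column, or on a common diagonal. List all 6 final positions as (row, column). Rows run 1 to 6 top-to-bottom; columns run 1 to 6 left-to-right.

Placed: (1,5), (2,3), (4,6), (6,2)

Row 3: attacked by (1,5)→{3,5}; (2,3)→{2,3,4}; (4,6)→{5,6}; (6,2)→{2,5}. Safe: 1. Place at column 1.
Row 5: attacked by (1,5)→{1,5}; (2,3)→{3,6}; (3,1)→{1,3}; (4,6)→{5,6}; (6,2)→{1,2,3}. Safe: 4. Place at column 4.
Columns [5, 3, 1, 6, 4, 2], r−c [-4, -1, 2, -2, 1, 4], r+c [6, 5, 4, 10, 9, 8] are all distinct, so no two queens attack.

(1,5) (2,3) (3,1) (4,6) (5,4) (6,2)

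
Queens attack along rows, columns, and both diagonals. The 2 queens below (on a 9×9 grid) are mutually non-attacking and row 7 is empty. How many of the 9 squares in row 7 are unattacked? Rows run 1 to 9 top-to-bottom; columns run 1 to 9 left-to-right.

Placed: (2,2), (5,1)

5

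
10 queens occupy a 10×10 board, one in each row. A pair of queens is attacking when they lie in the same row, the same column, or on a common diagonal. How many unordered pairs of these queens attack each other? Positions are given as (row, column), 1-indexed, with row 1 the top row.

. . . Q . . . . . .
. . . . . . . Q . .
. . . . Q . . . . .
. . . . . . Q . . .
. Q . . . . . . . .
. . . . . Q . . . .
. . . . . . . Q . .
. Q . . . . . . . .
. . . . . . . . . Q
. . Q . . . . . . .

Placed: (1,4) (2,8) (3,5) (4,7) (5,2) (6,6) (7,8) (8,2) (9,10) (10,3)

5

Same column: (2,8)–(7,8) (column 8); (5,2)–(8,2) (column 2).
Same diagonal: (1,4)–(4,7) (|1−4| = |4−7| = 3); (2,8)–(8,2) (|2−8| = |8−2| = 6); (7,8)–(9,10) (|7−9| = |8−10| = 2).
Total attacking pairs: 5.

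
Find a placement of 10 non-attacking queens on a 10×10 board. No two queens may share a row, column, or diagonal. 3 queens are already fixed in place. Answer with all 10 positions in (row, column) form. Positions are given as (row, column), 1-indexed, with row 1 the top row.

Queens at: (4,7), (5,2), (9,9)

Row 1: attacked by (4,7)→{4,7,10}; (5,2)→{2,6}; (9,9)→{1,9}. Safe: 3, 5, 8. Place at column 8.
Row 2: attacked by (1,8)→{7,8,9}; (4,7)→{5,7,9}; (5,2)→{2,5}; (9,9)→{2,9}. Safe: 1, 3, 4, 6, 10. Place at column 3.
Row 3: attacked by (1,8)→{6,8,10}; (2,3)→{2,3,4}; (4,7)→{6,7,8}; (5,2)→{2,4}; (9,9)→{3,9}. Safe: 1, 5. Place at column 1.
Row 6: attacked by (1,8)→{3,8}; (2,3)→{3,7}; (3,1)→{1,4}; (4,7)→{5,7,9}; (5,2)→{1,2,3}; (9,9)→{6,9}. Safe: 10. Place at column 10.
Row 7: attacked by (1,8)→{2,8}; (2,3)→{3,8}; (3,1)→{1,5}; (4,7)→{4,7,10}; (5,2)→{2,4}; (6,10)→{9,10}; (9,9)→{7,9}. Safe: 6. Place at column 6.
Row 8: attacked by (1,8)→{1,8}; (2,3)→{3,9}; (3,1)→{1,6}; (4,7)→{3,7}; (5,2)→{2,5}; (6,10)→{8,10}; (7,6)→{5,6,7}; (9,9)→{8,9,10}. Safe: 4. Place at column 4.
Row 10: attacked by (1,8)→{8}; (2,3)→{3}; (3,1)→{1,8}; (4,7)→{1,7}; (5,2)→{2,7}; (6,10)→{6,10}; (7,6)→{3,6,9}; (8,4)→{2,4,6}; (9,9)→{8,9,10}. Safe: 5. Place at column 5.
Columns [8, 3, 1, 7, 2, 10, 6, 4, 9, 5], r−c [-7, -1, 2, -3, 3, -4, 1, 4, 0, 5], r+c [9, 5, 4, 11, 7, 16, 13, 12, 18, 15] are all distinct, so no two queens attack.

(1,8) (2,3) (3,1) (4,7) (5,2) (6,10) (7,6) (8,4) (9,9) (10,5)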